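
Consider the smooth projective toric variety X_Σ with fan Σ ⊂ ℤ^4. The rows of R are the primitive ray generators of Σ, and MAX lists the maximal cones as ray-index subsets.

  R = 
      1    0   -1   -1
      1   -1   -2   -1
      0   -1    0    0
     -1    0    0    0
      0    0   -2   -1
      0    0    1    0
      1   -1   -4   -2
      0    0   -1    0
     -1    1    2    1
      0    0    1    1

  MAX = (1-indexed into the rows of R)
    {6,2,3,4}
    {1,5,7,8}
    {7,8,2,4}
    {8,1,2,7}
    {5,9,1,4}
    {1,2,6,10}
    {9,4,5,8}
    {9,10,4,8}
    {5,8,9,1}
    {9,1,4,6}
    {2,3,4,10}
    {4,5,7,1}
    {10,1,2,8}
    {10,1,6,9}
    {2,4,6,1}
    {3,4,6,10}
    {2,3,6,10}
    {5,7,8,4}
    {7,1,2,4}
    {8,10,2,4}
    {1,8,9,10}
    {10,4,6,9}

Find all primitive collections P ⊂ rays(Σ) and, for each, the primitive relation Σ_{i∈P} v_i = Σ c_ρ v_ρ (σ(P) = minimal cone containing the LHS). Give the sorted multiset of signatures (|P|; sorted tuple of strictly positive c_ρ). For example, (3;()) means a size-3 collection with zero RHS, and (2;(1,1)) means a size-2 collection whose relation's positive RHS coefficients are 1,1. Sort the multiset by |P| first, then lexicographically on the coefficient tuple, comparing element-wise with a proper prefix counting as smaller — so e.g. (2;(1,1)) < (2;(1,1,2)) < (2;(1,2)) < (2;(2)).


16 collections generate NE(X_Σ); each relation:

  P={2,9}:  v_{2} + v_{9} = 0 — sig = (2;())
  P={6,8}:  v_{6} + v_{8} = 0 — sig = (2;())
  P={2,5}:  v_{2} + v_{5} = v_{7} — sig = (2;(1))
  P={5,10}:  v_{5} + v_{10} = v_{8} — sig = (2;(1))
  P={7,9}:  v_{7} + v_{9} = v_{5} — sig = (2;(1))
  P={1,3}:  v_{1} + v_{3} = v_{2} + v_{6} — sig = (2;(1,1))
  P={3,5}:  v_{3} + v_{5} = v_{2} + v_{4} — sig = (2;(1,1))
  P={5,6}:  v_{5} + v_{6} = v_{1} + v_{4} — sig = (2;(1,1))
  P={7,10}:  v_{7} + v_{10} = v_{2} + v_{8} — sig = (2;(1,1))
  P={3,8}:  v_{3} + v_{8} = v_{2} + v_{4} + v_{10} — sig = (2;(1,1,1))
  P={3,9}:  v_{3} + v_{9} = v_{4} + v_{6} + v_{10} — sig = (2;(1,1,1))
  P={6,7}:  v_{6} + v_{7} = v_{1} + v_{2} + v_{4} — sig = (2;(1,1,1))
  P={3,7}:  v_{3} + v_{7} = 2·v_{2} + v_{4} — sig = (2;(1,2))
  P={1,4,10}:  v_{1} + v_{4} + v_{10} = 0 — sig = (3;())
  P={1,4,8}:  v_{1} + v_{4} + v_{8} = v_{5} — sig = (3;(1))
  P={2,4,6,10}:  v_{2} + v_{4} + v_{6} + v_{10} = v_{3} — sig = (4;(1))

so the primitive-relation signature multiset is
{ (2;()) ×2,  (2;(1)) ×3,  (2;(1,1)) ×4,  (2;(1,1,1)) ×3,  (2;(1,2)),  (3;()),  (3;(1)),  (4;(1)) }


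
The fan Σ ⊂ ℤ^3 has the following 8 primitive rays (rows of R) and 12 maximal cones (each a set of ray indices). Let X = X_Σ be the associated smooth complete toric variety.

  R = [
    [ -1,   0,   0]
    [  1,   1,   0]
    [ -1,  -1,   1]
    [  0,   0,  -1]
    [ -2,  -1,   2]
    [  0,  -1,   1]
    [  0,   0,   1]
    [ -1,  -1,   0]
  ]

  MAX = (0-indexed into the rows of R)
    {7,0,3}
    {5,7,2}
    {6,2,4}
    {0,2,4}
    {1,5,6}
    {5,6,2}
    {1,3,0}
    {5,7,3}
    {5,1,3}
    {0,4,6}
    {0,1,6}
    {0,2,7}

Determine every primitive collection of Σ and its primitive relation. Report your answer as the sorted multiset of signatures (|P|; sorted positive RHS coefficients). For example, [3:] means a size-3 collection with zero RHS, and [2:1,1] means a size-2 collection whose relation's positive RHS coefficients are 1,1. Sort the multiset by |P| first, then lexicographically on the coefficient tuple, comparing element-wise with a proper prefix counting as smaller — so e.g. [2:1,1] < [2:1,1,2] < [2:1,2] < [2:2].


Primitive collections (11):

  P={1,7}:  v_{1} + v_{7} = 0 ; sig = [2:]
  P={3,6}:  v_{3} + v_{6} = 0 ; sig = [2:]
  P={0,5}:  v_{0} + v_{5} = v_{2} ; sig = [2:1]
  P={1,2}:  v_{1} + v_{2} = v_{6} ; sig = [2:1]
  P={2,3}:  v_{2} + v_{3} = v_{7} ; sig = [2:1]
  P={6,7}:  v_{6} + v_{7} = v_{2} ; sig = [2:1]
  P={3,4}:  v_{3} + v_{4} = v_{0} + v_{2} ; sig = [2:1,1]
  P={1,4}:  v_{1} + v_{4} = v_{0} + 2·v_{6} ; sig = [2:1,2]
  P={4,5}:  v_{4} + v_{5} = 2·v_{2} + v_{6} ; sig = [2:1,2]
  P={4,7}:  v_{4} + v_{7} = v_{0} + 2·v_{2} ; sig = [2:1,2]
  P={0,2,6}:  v_{0} + v_{2} + v_{6} = v_{4} ; sig = [3:1]

Signatures (|P|; sorted positive RHS coefficients), sorted:
    |P|=2: 10 collections, coeffs (), (), (1), (1), (1), (1), (1,1), (1,2), (1,2), (1,2)
    |P|=3: 1 collection, coeffs (1)


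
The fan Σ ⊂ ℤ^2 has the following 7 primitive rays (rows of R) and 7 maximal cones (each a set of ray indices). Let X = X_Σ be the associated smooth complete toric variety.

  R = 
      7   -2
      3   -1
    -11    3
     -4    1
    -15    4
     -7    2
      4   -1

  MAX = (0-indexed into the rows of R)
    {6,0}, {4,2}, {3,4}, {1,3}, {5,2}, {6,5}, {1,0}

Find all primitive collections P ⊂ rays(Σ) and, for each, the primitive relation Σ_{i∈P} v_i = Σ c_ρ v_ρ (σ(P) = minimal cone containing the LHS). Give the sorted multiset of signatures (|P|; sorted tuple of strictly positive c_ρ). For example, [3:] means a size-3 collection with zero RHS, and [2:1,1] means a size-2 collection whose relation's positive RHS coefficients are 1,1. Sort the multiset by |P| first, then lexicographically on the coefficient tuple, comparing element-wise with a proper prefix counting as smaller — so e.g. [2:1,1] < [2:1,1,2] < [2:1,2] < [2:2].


Δ(Σ) — 7 vertices, 14 min non-faces:

  P={0,5}:  v_{0} + v_{5} = 0  ⇒ sig = [2:]
  P={3,6}:  v_{3} + v_{6} = 0  ⇒ sig = [2:]
  P={0,2}:  v_{0} + v_{2} = v_{3}  ⇒ sig = [2:1]
  P={0,3}:  v_{0} + v_{3} = v_{1}  ⇒ sig = [2:1]
  P={1,5}:  v_{1} + v_{5} = v_{3}  ⇒ sig = [2:1]
  P={1,6}:  v_{1} + v_{6} = v_{0}  ⇒ sig = [2:1]
  P={2,3}:  v_{2} + v_{3} = v_{4}  ⇒ sig = [2:1]
  P={2,6}:  v_{2} + v_{6} = v_{5}  ⇒ sig = [2:1]
  P={3,5}:  v_{3} + v_{5} = v_{2}  ⇒ sig = [2:1]
  P={4,6}:  v_{4} + v_{6} = v_{2}  ⇒ sig = [2:1]
  P={0,4}:  v_{0} + v_{4} = 2·v_{3}  ⇒ sig = [2:2]
  P={1,2}:  v_{1} + v_{2} = 2·v_{3}  ⇒ sig = [2:2]
  P={4,5}:  v_{4} + v_{5} = 2·v_{2}  ⇒ sig = [2:2]
  P={1,4}:  v_{1} + v_{4} = 3·v_{3}  ⇒ sig = [2:3]

Signatures (|P|; sorted positive RHS coefficients), sorted:
    [2:]
    [2:]
    [2:1]
    [2:1]
    [2:1]
    [2:1]
    [2:1]
    [2:1]
    [2:1]
    [2:1]
    [2:2]
    [2:2]
    [2:2]
    [2:3]


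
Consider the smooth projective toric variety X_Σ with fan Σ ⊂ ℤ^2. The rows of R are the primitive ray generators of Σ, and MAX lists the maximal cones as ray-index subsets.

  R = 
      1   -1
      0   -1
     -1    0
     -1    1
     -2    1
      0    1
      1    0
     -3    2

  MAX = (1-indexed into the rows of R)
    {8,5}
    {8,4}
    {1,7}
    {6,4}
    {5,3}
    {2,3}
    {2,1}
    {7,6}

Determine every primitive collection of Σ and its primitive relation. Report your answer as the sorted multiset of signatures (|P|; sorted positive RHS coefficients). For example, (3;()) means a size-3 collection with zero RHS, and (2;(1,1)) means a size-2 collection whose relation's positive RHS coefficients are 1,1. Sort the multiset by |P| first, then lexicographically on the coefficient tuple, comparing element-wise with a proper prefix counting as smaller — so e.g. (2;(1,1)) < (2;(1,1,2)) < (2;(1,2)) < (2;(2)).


The 20 primitive collections of Σ (r=8, n=2):

  • {1,4}:  v_{1} + v_{4} = 0  ⇒ sig = (2;())
  • {2,6}:  v_{2} + v_{6} = 0  ⇒ sig = (2;())
  • {3,7}:  v_{3} + v_{7} = 0  ⇒ sig = (2;())
  • {1,3}:  v_{1} + v_{3} = v_{2}  ⇒ sig = (2;(1))
  • {1,5}:  v_{1} + v_{5} = v_{3}  ⇒ sig = (2;(1))
  • {1,6}:  v_{1} + v_{6} = v_{7}  ⇒ sig = (2;(1))
  • {1,8}:  v_{1} + v_{8} = v_{5}  ⇒ sig = (2;(1))
  • {2,4}:  v_{2} + v_{4} = v_{3}  ⇒ sig = (2;(1))
  • {2,7}:  v_{2} + v_{7} = v_{1}  ⇒ sig = (2;(1))
  • {3,4}:  v_{3} + v_{4} = v_{5}  ⇒ sig = (2;(1))
  • {3,6}:  v_{3} + v_{6} = v_{4}  ⇒ sig = (2;(1))
  • {4,5}:  v_{4} + v_{5} = v_{8}  ⇒ sig = (2;(1))
  • {4,7}:  v_{4} + v_{7} = v_{6}  ⇒ sig = (2;(1))
  • {5,7}:  v_{5} + v_{7} = v_{4}  ⇒ sig = (2;(1))
  • {2,8}:  v_{2} + v_{8} = v_{3} + v_{5}  ⇒ sig = (2;(1,1))
  • {2,5}:  v_{2} + v_{5} = 2·v_{3}  ⇒ sig = (2;(2))
  • {3,8}:  v_{3} + v_{8} = 2·v_{5}  ⇒ sig = (2;(2))
  • {5,6}:  v_{5} + v_{6} = 2·v_{4}  ⇒ sig = (2;(2))
  • {7,8}:  v_{7} + v_{8} = 2·v_{4}  ⇒ sig = (2;(2))
  • {6,8}:  v_{6} + v_{8} = 3·v_{4}  ⇒ sig = (2;(3))

Signatures (|P|; sorted positive RHS coefficients), sorted:
    (2;())
    (2;())
    (2;())
    (2;(1))
    (2;(1))
    (2;(1))
    (2;(1))
    (2;(1))
    (2;(1))
    (2;(1))
    (2;(1))
    (2;(1))
    (2;(1))
    (2;(1))
    (2;(1,1))
    (2;(2))
    (2;(2))
    (2;(2))
    (2;(2))
    (2;(3))


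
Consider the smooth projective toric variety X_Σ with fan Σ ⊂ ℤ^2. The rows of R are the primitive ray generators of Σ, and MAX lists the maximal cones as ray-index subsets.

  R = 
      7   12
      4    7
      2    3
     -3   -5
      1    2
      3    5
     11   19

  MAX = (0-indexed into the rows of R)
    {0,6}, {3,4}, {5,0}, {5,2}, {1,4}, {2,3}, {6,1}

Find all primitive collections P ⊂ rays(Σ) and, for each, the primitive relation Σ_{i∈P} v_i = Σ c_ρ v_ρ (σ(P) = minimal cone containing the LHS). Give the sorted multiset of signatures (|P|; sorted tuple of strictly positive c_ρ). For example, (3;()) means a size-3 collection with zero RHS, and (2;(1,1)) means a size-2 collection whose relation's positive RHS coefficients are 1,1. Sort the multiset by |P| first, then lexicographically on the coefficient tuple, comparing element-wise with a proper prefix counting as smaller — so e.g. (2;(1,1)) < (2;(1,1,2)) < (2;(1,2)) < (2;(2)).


The 14 primitive collections of Σ (r=7, n=2):

  {3,5}:  v_{3} + v_{5} = 0  so sig = (2;())
  {0,1}:  v_{0} + v_{1} = v_{6}  so sig = (2;(1))
  {0,3}:  v_{0} + v_{3} = v_{1}  so sig = (2;(1))
  {1,3}:  v_{1} + v_{3} = v_{4}  so sig = (2;(1))
  {1,5}:  v_{1} + v_{5} = v_{0}  so sig = (2;(1))
  {2,4}:  v_{2} + v_{4} = v_{5}  so sig = (2;(1))
  {4,5}:  v_{4} + v_{5} = v_{1}  so sig = (2;(1))
  {2,6}:  v_{2} + v_{6} = v_{0} + 2·v_{5}  so sig = (2;(1,2))
  {0,4}:  v_{0} + v_{4} = 2·v_{1}  so sig = (2;(2))
  {1,2}:  v_{1} + v_{2} = 2·v_{5}  so sig = (2;(2))
  {3,6}:  v_{3} + v_{6} = 2·v_{1}  so sig = (2;(2))
  {5,6}:  v_{5} + v_{6} = 2·v_{0}  so sig = (2;(2))
  {0,2}:  v_{0} + v_{2} = 3·v_{5}  so sig = (2;(3))
  {4,6}:  v_{4} + v_{6} = 3·v_{1}  so sig = (2;(3))

Sorted signature multiset PRS(X):
{ (2;()),  (2;(1)) ×6,  (2;(1,2)),  (2;(2)) ×4,  (2;(3)) ×2 }


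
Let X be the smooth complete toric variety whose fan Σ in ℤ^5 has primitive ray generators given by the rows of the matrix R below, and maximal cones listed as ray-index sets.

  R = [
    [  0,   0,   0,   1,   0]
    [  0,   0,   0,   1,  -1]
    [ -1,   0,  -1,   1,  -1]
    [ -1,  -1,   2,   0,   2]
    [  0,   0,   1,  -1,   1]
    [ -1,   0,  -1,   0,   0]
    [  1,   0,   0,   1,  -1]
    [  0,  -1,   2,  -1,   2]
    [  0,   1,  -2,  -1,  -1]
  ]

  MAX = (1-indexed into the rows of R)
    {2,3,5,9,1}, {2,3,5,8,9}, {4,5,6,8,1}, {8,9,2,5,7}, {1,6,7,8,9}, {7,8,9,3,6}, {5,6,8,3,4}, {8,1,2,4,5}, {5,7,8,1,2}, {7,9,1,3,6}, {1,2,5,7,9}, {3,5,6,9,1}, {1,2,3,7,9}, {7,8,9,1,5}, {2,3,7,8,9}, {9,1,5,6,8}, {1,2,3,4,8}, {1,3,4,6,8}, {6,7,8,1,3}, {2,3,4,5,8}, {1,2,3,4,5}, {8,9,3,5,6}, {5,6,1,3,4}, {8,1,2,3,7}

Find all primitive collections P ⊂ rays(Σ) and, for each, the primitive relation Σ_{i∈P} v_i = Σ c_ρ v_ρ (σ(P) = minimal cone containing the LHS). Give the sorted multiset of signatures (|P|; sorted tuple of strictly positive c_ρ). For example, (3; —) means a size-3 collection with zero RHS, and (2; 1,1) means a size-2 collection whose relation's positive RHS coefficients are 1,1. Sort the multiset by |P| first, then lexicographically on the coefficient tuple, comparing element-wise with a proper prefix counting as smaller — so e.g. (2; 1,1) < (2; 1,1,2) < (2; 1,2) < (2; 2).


The 8 primitive collections of Σ (r=9, n=5):

  P={2,6}:  v_{2} + v_{6} = v_{3}  ⇒ sig = (2; 1)
  P={4,9}:  v_{4} + v_{9} = v_{5} + v_{6}  ⇒ sig = (2; 1,1)
  P={4,7}:  v_{4} + v_{7} = v_{1} + v_{2} + v_{8}  ⇒ sig = (2; 1,1,1)
  P={5,6,7}:  v_{5} + v_{6} + v_{7} = 0  ⇒ sig = (3; —)
  P={3,5,7}:  v_{3} + v_{5} + v_{7} = v_{2}  ⇒ sig = (3; 1)
  P={1,2,8,9}:  v_{1} + v_{2} + v_{8} + v_{9} = 0  ⇒ sig = (4; —)
  P={1,3,5,8}:  v_{1} + v_{3} + v_{5} + v_{8} = v_{4}  ⇒ sig = (4; 1)
  P={1,3,8,9}:  v_{1} + v_{3} + v_{8} + v_{9} = v_{6}  ⇒ sig = (4; 1)

Signatures (|P|; sorted positive RHS coefficients), sorted:
    |P|=2: 3 collections, coeffs (1), (1,1), (1,1,1)
    |P|=3: 2 collections, coeffs (), (1)
    |P|=4: 3 collections, coeffs (), (1), (1)


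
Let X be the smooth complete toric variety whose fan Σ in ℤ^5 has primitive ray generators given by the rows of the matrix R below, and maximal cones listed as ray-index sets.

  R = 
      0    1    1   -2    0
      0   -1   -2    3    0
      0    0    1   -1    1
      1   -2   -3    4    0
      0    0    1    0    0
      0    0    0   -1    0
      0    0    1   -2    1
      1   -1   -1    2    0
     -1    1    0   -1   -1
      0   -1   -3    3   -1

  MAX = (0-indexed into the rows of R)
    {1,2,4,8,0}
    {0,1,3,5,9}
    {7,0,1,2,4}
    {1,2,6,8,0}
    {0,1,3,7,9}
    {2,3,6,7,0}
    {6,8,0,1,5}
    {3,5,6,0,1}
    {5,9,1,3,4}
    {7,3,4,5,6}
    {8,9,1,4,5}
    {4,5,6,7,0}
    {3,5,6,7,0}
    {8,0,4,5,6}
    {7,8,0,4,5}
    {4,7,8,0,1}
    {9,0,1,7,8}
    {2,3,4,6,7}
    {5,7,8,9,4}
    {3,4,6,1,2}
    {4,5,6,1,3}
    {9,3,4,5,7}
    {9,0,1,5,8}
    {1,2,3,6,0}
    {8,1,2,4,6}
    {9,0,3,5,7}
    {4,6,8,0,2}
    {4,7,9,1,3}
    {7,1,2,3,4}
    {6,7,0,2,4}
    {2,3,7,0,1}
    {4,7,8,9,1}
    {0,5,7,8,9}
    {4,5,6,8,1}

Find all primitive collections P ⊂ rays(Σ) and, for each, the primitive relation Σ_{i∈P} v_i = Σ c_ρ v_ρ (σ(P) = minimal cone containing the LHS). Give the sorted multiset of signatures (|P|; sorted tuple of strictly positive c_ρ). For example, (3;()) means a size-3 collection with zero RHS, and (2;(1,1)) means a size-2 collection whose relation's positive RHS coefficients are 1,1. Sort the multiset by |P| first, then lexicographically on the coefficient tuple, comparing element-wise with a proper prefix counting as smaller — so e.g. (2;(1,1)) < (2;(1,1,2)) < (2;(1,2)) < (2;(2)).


12 minimal non-faces of Δ(Σ) (on 10 rays):

  {2,5}:  v_{2} + v_{5} = v_{6}  ⟹  sig = (2;(1))
  {3,8}:  v_{3} + v_{8} = v_{9}  ⟹  sig = (2;(1))
  {2,9}:  v_{2} + v_{9} = v_{1} + v_{5}  ⟹  sig = (2;(1,1))
  {6,9}:  v_{6} + v_{9} = v_{1} + 2·v_{5}  ⟹  sig = (2;(1,2))
  {2,7,8}:  v_{2} + v_{7} + v_{8} = 0  ⟹  sig = (3;())
  {0,3,4}:  v_{0} + v_{3} + v_{4} = v_{7}  ⟹  sig = (3;(1))
  {1,5,7}:  v_{1} + v_{5} + v_{7} = v_{3}  ⟹  sig = (3;(1))
  {6,7,8}:  v_{6} + v_{7} + v_{8} = v_{5}  ⟹  sig = (3;(1))
  {0,4,9}:  v_{0} + v_{4} + v_{9} = v_{7} + v_{8}  ⟹  sig = (3;(1,1))
  {1,6,7}:  v_{1} + v_{6} + v_{7} = v_{2} + v_{3}  ⟹  sig = (3;(1,1))
  {0,1,4,5}:  v_{0} + v_{1} + v_{4} + v_{5} = 0  ⟹  sig = (4;())
  {0,1,4,6}:  v_{0} + v_{1} + v_{4} + v_{6} = v_{2}  ⟹  sig = (4;(1))

so the primitive-relation signature multiset is
    |P|=2: 4 collections, coeffs (1), (1), (1,1), (1,2)
    |P|=3: 6 collections, coeffs (), (1), (1), (1), (1,1), (1,1)
    |P|=4: 2 collections, coeffs (), (1)


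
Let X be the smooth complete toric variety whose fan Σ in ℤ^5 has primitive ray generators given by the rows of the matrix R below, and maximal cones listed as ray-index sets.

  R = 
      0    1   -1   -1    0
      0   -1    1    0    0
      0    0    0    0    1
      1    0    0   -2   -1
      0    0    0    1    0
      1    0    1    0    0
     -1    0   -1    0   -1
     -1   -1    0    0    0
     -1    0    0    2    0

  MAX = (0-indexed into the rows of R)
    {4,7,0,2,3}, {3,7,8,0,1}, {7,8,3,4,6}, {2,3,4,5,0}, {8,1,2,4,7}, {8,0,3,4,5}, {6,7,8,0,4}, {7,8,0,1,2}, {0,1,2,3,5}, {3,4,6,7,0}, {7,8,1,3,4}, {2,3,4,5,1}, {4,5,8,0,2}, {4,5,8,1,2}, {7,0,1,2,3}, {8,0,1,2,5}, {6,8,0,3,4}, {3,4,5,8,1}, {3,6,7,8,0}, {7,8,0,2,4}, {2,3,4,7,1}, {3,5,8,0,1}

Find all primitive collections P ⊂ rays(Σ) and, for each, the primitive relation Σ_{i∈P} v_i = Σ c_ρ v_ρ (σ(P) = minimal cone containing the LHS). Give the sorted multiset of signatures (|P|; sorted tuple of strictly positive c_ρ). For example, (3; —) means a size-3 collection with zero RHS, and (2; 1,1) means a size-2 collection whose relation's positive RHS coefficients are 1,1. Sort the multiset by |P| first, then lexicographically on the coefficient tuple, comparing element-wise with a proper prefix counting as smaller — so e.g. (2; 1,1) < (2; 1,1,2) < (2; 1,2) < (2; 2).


Δ(Σ) — 9 vertices, 7 min non-faces:

  P={5,7}:  v_{5} + v_{7} = v_{1}  so sig = (2; 1)
  P={5,6}:  v_{5} + v_{6} = v_{3} + v_{8}  so sig = (2; 1,1)
  P={1,6}:  v_{1} + v_{6} = v_{3} + v_{7} + v_{8}  so sig = (2; 1,1,1)
  P={2,6}:  v_{2} + v_{6} = v_{0} + v_{4} + v_{7}  so sig = (2; 1,1,1)
  P={0,1,4}:  v_{0} + v_{1} + v_{4} = 0  so sig = (3; —)
  P={2,3,8}:  v_{2} + v_{3} + v_{8} = 0  so sig = (3; —)
  P={0,3,4,7,8}:  v_{0} + v_{3} + v_{4} + v_{7} + v_{8} = v_{6}  so sig = (5; 1)

Hence PRS(X_Σ) =
    (2; 1)
    (2; 1,1)
    (2; 1,1,1)
    (2; 1,1,1)
    (3; —)
    (3; —)
    (5; 1)


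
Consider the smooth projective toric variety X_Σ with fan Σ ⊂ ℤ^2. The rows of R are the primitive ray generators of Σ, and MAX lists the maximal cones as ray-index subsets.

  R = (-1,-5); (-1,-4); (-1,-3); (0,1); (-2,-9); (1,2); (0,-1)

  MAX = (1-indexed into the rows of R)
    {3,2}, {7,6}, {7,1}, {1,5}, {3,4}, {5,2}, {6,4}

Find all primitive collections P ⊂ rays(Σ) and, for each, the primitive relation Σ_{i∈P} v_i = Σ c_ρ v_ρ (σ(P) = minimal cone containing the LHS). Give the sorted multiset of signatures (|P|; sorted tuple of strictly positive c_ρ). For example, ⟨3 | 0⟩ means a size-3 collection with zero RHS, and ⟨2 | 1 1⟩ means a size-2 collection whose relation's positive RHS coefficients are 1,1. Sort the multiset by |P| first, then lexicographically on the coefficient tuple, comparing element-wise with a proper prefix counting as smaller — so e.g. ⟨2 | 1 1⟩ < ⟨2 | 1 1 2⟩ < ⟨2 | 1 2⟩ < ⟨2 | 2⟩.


Primitive collections (14):

  P={4,7}:  v_{4} + v_{7} = 0  ⇒ sig = ⟨2 | 0⟩
  P={1,2}:  v_{1} + v_{2} = v_{5}  ⇒ sig = ⟨2 | 1⟩
  P={1,4}:  v_{1} + v_{4} = v_{2}  ⇒ sig = ⟨2 | 1⟩
  P={2,4}:  v_{2} + v_{4} = v_{3}  ⇒ sig = ⟨2 | 1⟩
  P={2,7}:  v_{2} + v_{7} = v_{1}  ⇒ sig = ⟨2 | 1⟩
  P={3,6}:  v_{3} + v_{6} = v_{7}  ⇒ sig = ⟨2 | 1⟩
  P={3,7}:  v_{3} + v_{7} = v_{2}  ⇒ sig = ⟨2 | 1⟩
  P={5,6}:  v_{5} + v_{6} = v_{1} + 2·v_{7}  ⇒ sig = ⟨2 | 1 2⟩
  P={1,3}:  v_{1} + v_{3} = 2·v_{2}  ⇒ sig = ⟨2 | 2⟩
  P={2,6}:  v_{2} + v_{6} = 2·v_{7}  ⇒ sig = ⟨2 | 2⟩
  P={4,5}:  v_{4} + v_{5} = 2·v_{2}  ⇒ sig = ⟨2 | 2⟩
  P={5,7}:  v_{5} + v_{7} = 2·v_{1}  ⇒ sig = ⟨2 | 2⟩
  P={1,6}:  v_{1} + v_{6} = 3·v_{7}  ⇒ sig = ⟨2 | 3⟩
  P={3,5}:  v_{3} + v_{5} = 3·v_{2}  ⇒ sig = ⟨2 | 3⟩

Hence PRS(X_Σ) =
[⟨2 | 0⟩, ⟨2 | 1⟩, ⟨2 | 1⟩, ⟨2 | 1⟩, ⟨2 | 1⟩, ⟨2 | 1⟩, ⟨2 | 1⟩, ⟨2 | 1 2⟩, ⟨2 | 2⟩, ⟨2 | 2⟩, ⟨2 | 2⟩, ⟨2 | 2⟩, ⟨2 | 3⟩, ⟨2 | 3⟩]


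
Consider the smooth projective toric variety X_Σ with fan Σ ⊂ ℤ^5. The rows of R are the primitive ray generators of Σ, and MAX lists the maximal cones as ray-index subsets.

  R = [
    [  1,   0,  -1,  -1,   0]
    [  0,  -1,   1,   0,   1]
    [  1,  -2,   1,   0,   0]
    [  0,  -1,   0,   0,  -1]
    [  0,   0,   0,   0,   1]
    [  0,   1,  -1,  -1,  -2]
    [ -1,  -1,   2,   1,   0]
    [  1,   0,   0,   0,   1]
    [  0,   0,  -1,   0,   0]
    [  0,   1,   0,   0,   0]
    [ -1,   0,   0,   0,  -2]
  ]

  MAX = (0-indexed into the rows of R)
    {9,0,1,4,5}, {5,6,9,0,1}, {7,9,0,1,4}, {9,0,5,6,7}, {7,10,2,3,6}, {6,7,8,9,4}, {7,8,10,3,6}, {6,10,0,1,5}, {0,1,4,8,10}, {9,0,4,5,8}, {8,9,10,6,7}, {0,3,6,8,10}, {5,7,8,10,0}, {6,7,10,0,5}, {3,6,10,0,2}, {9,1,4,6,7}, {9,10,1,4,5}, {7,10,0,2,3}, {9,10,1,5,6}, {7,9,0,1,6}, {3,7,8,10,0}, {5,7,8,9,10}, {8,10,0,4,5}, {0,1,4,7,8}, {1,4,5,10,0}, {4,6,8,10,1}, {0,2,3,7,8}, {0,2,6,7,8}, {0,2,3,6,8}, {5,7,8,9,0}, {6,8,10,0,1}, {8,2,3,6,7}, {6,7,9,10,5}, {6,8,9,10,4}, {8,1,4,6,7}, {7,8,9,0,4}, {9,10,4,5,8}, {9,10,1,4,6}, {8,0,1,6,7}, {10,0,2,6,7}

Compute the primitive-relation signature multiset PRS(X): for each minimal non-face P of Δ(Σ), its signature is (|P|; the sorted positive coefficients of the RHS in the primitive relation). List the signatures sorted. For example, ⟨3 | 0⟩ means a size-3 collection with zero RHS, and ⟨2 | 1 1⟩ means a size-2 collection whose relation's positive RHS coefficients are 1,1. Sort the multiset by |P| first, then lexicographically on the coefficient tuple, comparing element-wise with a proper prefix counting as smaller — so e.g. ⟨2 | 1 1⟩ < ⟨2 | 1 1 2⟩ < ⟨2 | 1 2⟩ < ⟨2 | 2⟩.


The 22 primitive collections of Σ (r=11, n=5):

  P = {3,9}:  v_{3} + v_{9} = v_{7} + v_{10}  ⟹  sig = ⟨2 | 1 1⟩
  P = {3,4}:  v_{3} + v_{4} = v_{0} + v_{6} + v_{8}  ⟹  sig = ⟨2 | 1 1 1⟩
  P = {2,9}:  v_{2} + v_{9} = v_{0} + v_{6} + 2·v_{7} + v_{10}  ⟹  sig = ⟨2 | 1 1 1 2⟩
  P = {3,5}:  v_{3} + v_{5} = v_{0} + v_{7} + 2·v_{10}  ⟹  sig = ⟨2 | 1 1 2⟩
  P = {2,4}:  v_{2} + v_{4} = 2·v_{0} + 2·v_{6} + v_{7} + v_{8}  ⟹  sig = ⟨2 | 1 1 2 2⟩
  P = {1,2}:  v_{1} + v_{2} = 3·v_{0} + 3·v_{6} + v_{7} + v_{8}  ⟹  sig = ⟨2 | 1 1 3 3⟩
  P = {1,3}:  v_{1} + v_{3} = 2·v_{0} + 2·v_{6} + v_{8}  ⟹  sig = ⟨2 | 1 2 2⟩
  P = {2,5}:  v_{2} + v_{5} = 2·v_{0} + v_{6} + 2·v_{7} + 2·v_{10}  ⟹  sig = ⟨2 | 1 2 2 2⟩
  P = {4,7,10}:  v_{4} + v_{7} + v_{10} = 0  ⟹  sig = ⟨3 | 0⟩
  P = {0,4,6}:  v_{0} + v_{4} + v_{6} = v_{1}  ⟹  sig = ⟨3 | 1⟩
  P = {0,9,10}:  v_{0} + v_{9} + v_{10} = v_{5}  ⟹  sig = ⟨3 | 1⟩
  P = {1,8,9}:  v_{1} + v_{8} + v_{9} = v_{4}  ⟹  sig = ⟨3 | 1⟩
  P = {5,6,8}:  v_{5} + v_{6} + v_{8} = v_{10}  ⟹  sig = ⟨3 | 1⟩
  P = {1,7,10}:  v_{1} + v_{7} + v_{10} = v_{0} + v_{6}  ⟹  sig = ⟨3 | 1 1⟩
  P = {4,5,7}:  v_{4} + v_{5} + v_{7} = v_{0} + v_{9}  ⟹  sig = ⟨3 | 1 1⟩
  P = {1,5,8}:  v_{1} + v_{5} + v_{8} = v_{0} + v_{4} + v_{10}  ⟹  sig = ⟨3 | 1 1 1⟩
  P = {4,5,6}:  v_{4} + v_{5} + v_{6} = v_{1} + v_{9} + v_{10}  ⟹  sig = ⟨3 | 1 1 1⟩
  P = {1,5,7}:  v_{1} + v_{5} + v_{7} = 2·v_{0} + v_{6} + v_{9}  ⟹  sig = ⟨3 | 1 1 2⟩
  P = {2,8,10}:  v_{2} + v_{8} + v_{10} = 2·v_{3}  ⟹  sig = ⟨3 | 2⟩
  P = {0,6,8,9}:  v_{0} + v_{6} + v_{8} + v_{9} = 0  ⟹  sig = ⟨4 | 0⟩
  P = {0,3,6,7}:  v_{0} + v_{3} + v_{6} + v_{7} = v_{2}  ⟹  sig = ⟨4 | 1⟩
  P = {0,6,7,8,10}:  v_{0} + v_{6} + v_{7} + v_{8} + v_{10} = v_{3}  ⟹  sig = ⟨5 | 1⟩

so the primitive-relation signature multiset is
[⟨2 | 1 1⟩, ⟨2 | 1 1 1⟩, ⟨2 | 1 1 1 2⟩, ⟨2 | 1 1 2⟩, ⟨2 | 1 1 2 2⟩, ⟨2 | 1 1 3 3⟩, ⟨2 | 1 2 2⟩, ⟨2 | 1 2 2 2⟩, ⟨3 | 0⟩, ⟨3 | 1⟩, ⟨3 | 1⟩, ⟨3 | 1⟩, ⟨3 | 1⟩, ⟨3 | 1 1⟩, ⟨3 | 1 1⟩, ⟨3 | 1 1 1⟩, ⟨3 | 1 1 1⟩, ⟨3 | 1 1 2⟩, ⟨3 | 2⟩, ⟨4 | 0⟩, ⟨4 | 1⟩, ⟨5 | 1⟩]


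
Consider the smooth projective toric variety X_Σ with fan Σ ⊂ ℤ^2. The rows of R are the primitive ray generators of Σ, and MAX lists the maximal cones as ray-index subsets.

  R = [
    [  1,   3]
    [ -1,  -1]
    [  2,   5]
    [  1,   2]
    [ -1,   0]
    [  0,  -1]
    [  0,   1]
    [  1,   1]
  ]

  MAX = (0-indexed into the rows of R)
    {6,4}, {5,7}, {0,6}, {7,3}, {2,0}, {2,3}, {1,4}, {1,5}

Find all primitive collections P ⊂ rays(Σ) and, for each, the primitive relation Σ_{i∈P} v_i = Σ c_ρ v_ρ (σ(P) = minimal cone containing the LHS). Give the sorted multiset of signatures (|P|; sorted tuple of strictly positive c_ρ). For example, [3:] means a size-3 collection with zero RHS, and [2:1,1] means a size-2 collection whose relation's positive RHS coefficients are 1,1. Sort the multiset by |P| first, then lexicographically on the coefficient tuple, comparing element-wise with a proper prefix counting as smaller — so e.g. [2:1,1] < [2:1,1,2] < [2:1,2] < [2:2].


The 20 primitive collections of Σ (r=8, n=2):

  • {1,7}:  v_{1} + v_{7} = 0  ⟹  sig = [2:]
  • {5,6}:  v_{5} + v_{6} = 0  ⟹  sig = [2:]
  • {0,3}:  v_{0} + v_{3} = v_{2}  ⟹  sig = [2:1]
  • {0,5}:  v_{0} + v_{5} = v_{3}  ⟹  sig = [2:1]
  • {1,3}:  v_{1} + v_{3} = v_{6}  ⟹  sig = [2:1]
  • {1,6}:  v_{1} + v_{6} = v_{4}  ⟹  sig = [2:1]
  • {3,5}:  v_{3} + v_{5} = v_{7}  ⟹  sig = [2:1]
  • {3,6}:  v_{3} + v_{6} = v_{0}  ⟹  sig = [2:1]
  • {4,5}:  v_{4} + v_{5} = v_{1}  ⟹  sig = [2:1]
  • {4,7}:  v_{4} + v_{7} = v_{6}  ⟹  sig = [2:1]
  • {6,7}:  v_{6} + v_{7} = v_{3}  ⟹  sig = [2:1]
  • {1,2}:  v_{1} + v_{2} = v_{0} + v_{6}  ⟹  sig = [2:1,1]
  • {2,4}:  v_{2} + v_{4} = v_{0} + 2·v_{6}  ⟹  sig = [2:1,2]
  • {0,1}:  v_{0} + v_{1} = 2·v_{6}  ⟹  sig = [2:2]
  • {0,7}:  v_{0} + v_{7} = 2·v_{3}  ⟹  sig = [2:2]
  • {2,5}:  v_{2} + v_{5} = 2·v_{3}  ⟹  sig = [2:2]
  • {2,6}:  v_{2} + v_{6} = 2·v_{0}  ⟹  sig = [2:2]
  • {3,4}:  v_{3} + v_{4} = 2·v_{6}  ⟹  sig = [2:2]
  • {0,4}:  v_{0} + v_{4} = 3·v_{6}  ⟹  sig = [2:3]
  • {2,7}:  v_{2} + v_{7} = 3·v_{3}  ⟹  sig = [2:3]

Sorted signature multiset PRS(X):
{ [2:] ×2,  [2:1] ×9,  [2:1,1],  [2:1,2],  [2:2] ×5,  [2:3] ×2 }


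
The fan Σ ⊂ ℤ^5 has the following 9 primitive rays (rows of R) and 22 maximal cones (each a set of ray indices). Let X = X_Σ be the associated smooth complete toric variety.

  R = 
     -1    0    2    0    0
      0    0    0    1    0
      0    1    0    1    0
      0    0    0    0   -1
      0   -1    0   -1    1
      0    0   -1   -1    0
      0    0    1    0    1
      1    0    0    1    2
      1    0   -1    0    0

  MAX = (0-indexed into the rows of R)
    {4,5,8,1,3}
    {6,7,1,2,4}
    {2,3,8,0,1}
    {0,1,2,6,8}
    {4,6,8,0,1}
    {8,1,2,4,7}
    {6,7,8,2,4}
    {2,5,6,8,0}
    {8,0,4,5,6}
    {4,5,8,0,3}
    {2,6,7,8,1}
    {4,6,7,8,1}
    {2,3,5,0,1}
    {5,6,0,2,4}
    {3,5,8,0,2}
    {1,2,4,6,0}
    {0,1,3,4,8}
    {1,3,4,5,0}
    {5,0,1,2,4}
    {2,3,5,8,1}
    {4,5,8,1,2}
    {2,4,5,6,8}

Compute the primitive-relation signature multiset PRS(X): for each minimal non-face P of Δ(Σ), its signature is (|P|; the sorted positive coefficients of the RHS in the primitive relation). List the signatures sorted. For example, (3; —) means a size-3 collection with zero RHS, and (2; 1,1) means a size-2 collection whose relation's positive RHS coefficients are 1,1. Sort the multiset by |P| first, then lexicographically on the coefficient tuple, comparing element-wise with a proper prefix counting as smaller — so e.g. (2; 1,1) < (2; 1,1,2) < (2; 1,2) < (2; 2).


Minimal non-faces — 9 found among 9 rays, 22 max cones:

  • {3,6}:  v_{3} + v_{6} = v_{0} + v_{8} — sig = (2; 1,1)
  • {3,7}:  v_{3} + v_{7} = v_{1} + v_{6} + v_{8} — sig = (2; 1,1,1)
  • {0,7}:  v_{0} + v_{7} = v_{1} + 2·v_{6} — sig = (2; 1,2)
  • {5,7}:  v_{5} + v_{7} = 2·v_{2} + 2·v_{4} + v_{8} — sig = (2; 1,2,2)
  • {2,3,4}:  v_{2} + v_{3} + v_{4} = 0 — sig = (3; —)
  • {1,5,6}:  v_{1} + v_{5} + v_{6} = v_{2} + v_{4} — sig = (3; 1,1)
  • {0,1,5,8}:  v_{0} + v_{1} + v_{5} + v_{8} = 0 — sig = (4; —)
  • {0,2,4,8}:  v_{0} + v_{2} + v_{4} + v_{8} = v_{6} — sig = (4; 1)
  • {1,2,4,6,8}:  v_{1} + v_{2} + v_{4} + v_{6} + v_{8} = v_{7} — sig = (5; 1)

Hence PRS(X_Σ) =
    |P|=2: 4 collections, coeffs (1,1), (1,1,1), (1,2), (1,2,2)
    |P|=3: 2 collections, coeffs (), (1,1)
    |P|=4: 2 collections, coeffs (), (1)
    |P|=5: 1 collection, coeffs (1)


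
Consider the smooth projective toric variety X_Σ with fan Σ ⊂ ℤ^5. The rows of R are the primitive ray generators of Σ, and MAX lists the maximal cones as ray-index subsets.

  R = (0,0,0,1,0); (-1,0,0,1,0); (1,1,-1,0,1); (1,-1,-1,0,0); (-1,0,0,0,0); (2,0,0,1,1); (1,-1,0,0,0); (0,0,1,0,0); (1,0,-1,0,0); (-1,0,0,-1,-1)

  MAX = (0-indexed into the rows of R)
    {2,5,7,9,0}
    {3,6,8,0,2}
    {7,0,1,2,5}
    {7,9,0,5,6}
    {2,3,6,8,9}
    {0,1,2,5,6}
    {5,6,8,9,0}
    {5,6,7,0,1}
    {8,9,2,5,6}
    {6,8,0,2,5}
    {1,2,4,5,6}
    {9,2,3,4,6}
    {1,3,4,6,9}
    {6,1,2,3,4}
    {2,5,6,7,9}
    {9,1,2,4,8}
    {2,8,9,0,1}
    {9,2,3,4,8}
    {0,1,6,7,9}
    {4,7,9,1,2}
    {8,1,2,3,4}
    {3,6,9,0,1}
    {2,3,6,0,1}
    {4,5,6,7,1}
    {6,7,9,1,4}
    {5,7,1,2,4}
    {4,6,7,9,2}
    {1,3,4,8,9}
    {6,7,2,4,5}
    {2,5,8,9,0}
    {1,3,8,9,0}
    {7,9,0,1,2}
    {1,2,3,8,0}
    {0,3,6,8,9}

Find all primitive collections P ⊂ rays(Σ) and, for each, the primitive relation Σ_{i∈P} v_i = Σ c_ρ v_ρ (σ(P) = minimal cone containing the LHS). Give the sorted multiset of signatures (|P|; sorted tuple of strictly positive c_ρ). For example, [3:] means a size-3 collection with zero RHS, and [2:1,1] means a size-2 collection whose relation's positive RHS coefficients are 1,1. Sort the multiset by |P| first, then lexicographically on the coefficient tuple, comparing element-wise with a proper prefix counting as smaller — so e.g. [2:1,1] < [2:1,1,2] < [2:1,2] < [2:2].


16 collections generate NE(X_Σ); each relation:

  P={0,4}:  v_{0} + v_{4} = v_{1}  ⟹  sig = [2:1]
  P={3,7}:  v_{3} + v_{7} = v_{6}  ⟹  sig = [2:1]
  P={7,8}:  v_{7} + v_{8} = v_{5} + v_{9}  ⟹  sig = [2:1,1]
  P={3,5}:  v_{3} + v_{5} = v_{0} + v_{2} + 2·v_{6}  ⟹  sig = [2:1,1,2]
  P={4,5,9}:  v_{4} + v_{5} + v_{9} = 0  ⟹  sig = [3:]
  P={1,5,9}:  v_{1} + v_{5} + v_{9} = v_{0}  ⟹  sig = [3:1]
  P={4,6,8}:  v_{4} + v_{6} + v_{8} = v_{3}  ⟹  sig = [3:1]
  P={1,6,8}:  v_{1} + v_{6} + v_{8} = v_{0} + v_{3}  ⟹  sig = [3:1,1]
  P={4,5,8}:  v_{4} + v_{5} + v_{8} = v_{0} + v_{2} + v_{6}  ⟹  sig = [3:1,1,1]
  P={1,5,8}:  v_{1} + v_{5} + v_{8} = 2·v_{0} + v_{2} + v_{6}  ⟹  sig = [3:1,1,2]
  P={0,2,6,7}:  v_{0} + v_{2} + v_{6} + v_{7} = v_{5}  ⟹  sig = [4:1]
  P={0,2,6,9}:  v_{0} + v_{2} + v_{6} + v_{9} = v_{8}  ⟹  sig = [4:1]
  P={1,2,6,7}:  v_{1} + v_{2} + v_{6} + v_{7} = v_{4} + v_{5}  ⟹  sig = [4:1,1]
  P={1,2,6,9}:  v_{1} + v_{2} + v_{6} + v_{9} = v_{4} + v_{8}  ⟹  sig = [4:1,1]
  P={0,2,3,9}:  v_{0} + v_{2} + v_{3} + v_{9} = v_{4} + 2·v_{8}  ⟹  sig = [4:1,2]
  P={1,2,3,9}:  v_{1} + v_{2} + v_{3} + v_{9} = 2·v_{4} + 2·v_{8}  ⟹  sig = [4:2,2]

Signatures (|P|; sorted positive RHS coefficients), sorted:
    |P|=2: 4 collections, coeffs (1), (1), (1,1), (1,1,2)
    |P|=3: 6 collections, coeffs (), (1), (1), (1,1), (1,1,1), (1,1,2)
    |P|=4: 6 collections, coeffs (1), (1), (1,1), (1,1), (1,2), (2,2)


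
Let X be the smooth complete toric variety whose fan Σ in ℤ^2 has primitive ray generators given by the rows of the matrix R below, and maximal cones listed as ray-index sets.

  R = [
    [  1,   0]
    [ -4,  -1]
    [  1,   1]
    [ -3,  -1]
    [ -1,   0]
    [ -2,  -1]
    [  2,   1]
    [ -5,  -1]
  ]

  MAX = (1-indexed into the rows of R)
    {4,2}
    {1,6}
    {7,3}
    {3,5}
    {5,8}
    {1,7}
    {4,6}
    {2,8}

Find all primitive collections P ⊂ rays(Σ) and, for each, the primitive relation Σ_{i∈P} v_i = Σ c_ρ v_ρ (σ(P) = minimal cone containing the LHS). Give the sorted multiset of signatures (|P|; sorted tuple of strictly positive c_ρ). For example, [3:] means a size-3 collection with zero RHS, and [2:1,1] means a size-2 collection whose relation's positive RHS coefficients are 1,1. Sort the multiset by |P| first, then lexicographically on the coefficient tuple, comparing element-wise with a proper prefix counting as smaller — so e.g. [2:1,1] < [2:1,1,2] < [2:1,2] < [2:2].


|primitive collections| = 20. Relations:

  P = {1,5}:  v_{1} + v_{5} = 0 — sig = [2:]
  P = {6,7}:  v_{6} + v_{7} = 0 — sig = [2:]
  P = {1,2}:  v_{1} + v_{2} = v_{4} — sig = [2:1]
  P = {1,3}:  v_{1} + v_{3} = v_{7} — sig = [2:1]
  P = {1,4}:  v_{1} + v_{4} = v_{6} — sig = [2:1]
  P = {1,8}:  v_{1} + v_{8} = v_{2} — sig = [2:1]
  P = {2,5}:  v_{2} + v_{5} = v_{8} — sig = [2:1]
  P = {3,6}:  v_{3} + v_{6} = v_{5} — sig = [2:1]
  P = {4,5}:  v_{4} + v_{5} = v_{2} — sig = [2:1]
  P = {4,7}:  v_{4} + v_{7} = v_{5} — sig = [2:1]
  P = {5,6}:  v_{5} + v_{6} = v_{4} — sig = [2:1]
  P = {5,7}:  v_{5} + v_{7} = v_{3} — sig = [2:1]
  P = {6,8}:  v_{6} + v_{8} = v_{2} + v_{4} — sig = [2:1,1]
  P = {2,6}:  v_{2} + v_{6} = 2·v_{4} — sig = [2:2]
  P = {2,7}:  v_{2} + v_{7} = 2·v_{5} — sig = [2:2]
  P = {3,4}:  v_{3} + v_{4} = 2·v_{5} — sig = [2:2]
  P = {4,8}:  v_{4} + v_{8} = 2·v_{2} — sig = [2:2]
  P = {2,3}:  v_{2} + v_{3} = 3·v_{5} — sig = [2:3]
  P = {7,8}:  v_{7} + v_{8} = 3·v_{5} — sig = [2:3]
  P = {3,8}:  v_{3} + v_{8} = 4·v_{5} — sig = [2:4]

Signatures (|P|; sorted positive RHS coefficients), sorted:
    |P|=2: 20 collections, coeffs (), (), (1), (1), (1), (1), (1), (1), (1), (1), (1), (1), (1,1), (2), (2), (2), (2), (3), (3), (4)


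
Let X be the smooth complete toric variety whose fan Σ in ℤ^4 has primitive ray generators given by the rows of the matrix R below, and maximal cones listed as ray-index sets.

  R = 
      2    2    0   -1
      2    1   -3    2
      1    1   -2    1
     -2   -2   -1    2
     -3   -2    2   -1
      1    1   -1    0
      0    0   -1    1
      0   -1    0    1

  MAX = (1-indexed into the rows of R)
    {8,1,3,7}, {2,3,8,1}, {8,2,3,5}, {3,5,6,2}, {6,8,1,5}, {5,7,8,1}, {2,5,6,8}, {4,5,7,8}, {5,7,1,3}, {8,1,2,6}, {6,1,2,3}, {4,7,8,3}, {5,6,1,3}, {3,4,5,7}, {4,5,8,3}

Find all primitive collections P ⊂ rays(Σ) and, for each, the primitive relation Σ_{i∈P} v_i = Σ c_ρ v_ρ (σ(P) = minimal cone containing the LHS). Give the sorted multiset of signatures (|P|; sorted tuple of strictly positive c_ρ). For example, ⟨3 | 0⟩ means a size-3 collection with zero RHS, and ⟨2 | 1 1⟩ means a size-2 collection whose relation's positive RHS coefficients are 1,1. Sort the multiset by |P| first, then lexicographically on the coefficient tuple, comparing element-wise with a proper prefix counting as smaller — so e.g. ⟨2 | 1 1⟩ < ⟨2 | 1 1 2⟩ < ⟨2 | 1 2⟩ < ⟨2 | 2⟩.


Σ has 9 primitive collections:

  • {1,4}:  v_{1} + v_{4} = v_{7}  ⟹  sig = ⟨2 | 1⟩
  • {6,7}:  v_{6} + v_{7} = v_{3}  ⟹  sig = ⟨2 | 1⟩
  • {4,6}:  v_{4} + v_{6} = 2·v_{3} + v_{5} + v_{8}  ⟹  sig = ⟨2 | 1 1 2⟩
  • {2,7}:  v_{2} + v_{7} = 2·v_{3} + v_{8}  ⟹  sig = ⟨2 | 1 2⟩
  • {2,4}:  v_{2} + v_{4} = 3·v_{3} + v_{5} + 2·v_{8}  ⟹  sig = ⟨2 | 1 2 3⟩
  • {1,2,5}:  v_{1} + v_{2} + v_{5} = v_{6}  ⟹  sig = ⟨3 | 1⟩
  • {3,6,8}:  v_{3} + v_{6} + v_{8} = v_{2}  ⟹  sig = ⟨3 | 1⟩
  • {1,3,5,8}:  v_{1} + v_{3} + v_{5} + v_{8} = 0  ⟹  sig = ⟨4 | 0⟩
  • {3,5,7,8}:  v_{3} + v_{5} + v_{7} + v_{8} = v_{4}  ⟹  sig = ⟨4 | 1⟩

Hence PRS(X_Σ) =
[⟨2 | 1⟩, ⟨2 | 1⟩, ⟨2 | 1 1 2⟩, ⟨2 | 1 2⟩, ⟨2 | 1 2 3⟩, ⟨3 | 1⟩, ⟨3 | 1⟩, ⟨4 | 0⟩, ⟨4 | 1⟩]


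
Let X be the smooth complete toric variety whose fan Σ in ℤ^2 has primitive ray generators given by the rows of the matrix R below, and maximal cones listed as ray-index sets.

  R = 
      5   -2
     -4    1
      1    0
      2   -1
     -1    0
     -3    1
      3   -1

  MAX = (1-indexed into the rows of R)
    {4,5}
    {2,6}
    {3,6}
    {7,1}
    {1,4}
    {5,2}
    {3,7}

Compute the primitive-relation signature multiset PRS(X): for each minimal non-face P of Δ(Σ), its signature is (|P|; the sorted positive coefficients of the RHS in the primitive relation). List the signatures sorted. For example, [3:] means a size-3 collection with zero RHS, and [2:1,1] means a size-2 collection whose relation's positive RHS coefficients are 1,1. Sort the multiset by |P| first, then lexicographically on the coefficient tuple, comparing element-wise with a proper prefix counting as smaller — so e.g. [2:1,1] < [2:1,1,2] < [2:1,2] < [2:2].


|primitive collections| = 14. Relations:

  • {3,5}:  v_{3} + v_{5} = 0  ⟹  sig = [2:]
  • {6,7}:  v_{6} + v_{7} = 0  ⟹  sig = [2:]
  • {1,6}:  v_{1} + v_{6} = v_{4}  ⟹  sig = [2:1]
  • {2,3}:  v_{2} + v_{3} = v_{6}  ⟹  sig = [2:1]
  • {2,7}:  v_{2} + v_{7} = v_{5}  ⟹  sig = [2:1]
  • {3,4}:  v_{3} + v_{4} = v_{7}  ⟹  sig = [2:1]
  • {4,6}:  v_{4} + v_{6} = v_{5}  ⟹  sig = [2:1]
  • {4,7}:  v_{4} + v_{7} = v_{1}  ⟹  sig = [2:1]
  • {5,6}:  v_{5} + v_{6} = v_{2}  ⟹  sig = [2:1]
  • {5,7}:  v_{5} + v_{7} = v_{4}  ⟹  sig = [2:1]
  • {1,2}:  v_{1} + v_{2} = v_{4} + v_{5}  ⟹  sig = [2:1,1]
  • {1,3}:  v_{1} + v_{3} = 2·v_{7}  ⟹  sig = [2:2]
  • {1,5}:  v_{1} + v_{5} = 2·v_{4}  ⟹  sig = [2:2]
  • {2,4}:  v_{2} + v_{4} = 2·v_{5}  ⟹  sig = [2:2]

Sorted signature multiset PRS(X):
    |P|=2: 14 collections, coeffs (), (), (1), (1), (1), (1), (1), (1), (1), (1), (1,1), (2), (2), (2)


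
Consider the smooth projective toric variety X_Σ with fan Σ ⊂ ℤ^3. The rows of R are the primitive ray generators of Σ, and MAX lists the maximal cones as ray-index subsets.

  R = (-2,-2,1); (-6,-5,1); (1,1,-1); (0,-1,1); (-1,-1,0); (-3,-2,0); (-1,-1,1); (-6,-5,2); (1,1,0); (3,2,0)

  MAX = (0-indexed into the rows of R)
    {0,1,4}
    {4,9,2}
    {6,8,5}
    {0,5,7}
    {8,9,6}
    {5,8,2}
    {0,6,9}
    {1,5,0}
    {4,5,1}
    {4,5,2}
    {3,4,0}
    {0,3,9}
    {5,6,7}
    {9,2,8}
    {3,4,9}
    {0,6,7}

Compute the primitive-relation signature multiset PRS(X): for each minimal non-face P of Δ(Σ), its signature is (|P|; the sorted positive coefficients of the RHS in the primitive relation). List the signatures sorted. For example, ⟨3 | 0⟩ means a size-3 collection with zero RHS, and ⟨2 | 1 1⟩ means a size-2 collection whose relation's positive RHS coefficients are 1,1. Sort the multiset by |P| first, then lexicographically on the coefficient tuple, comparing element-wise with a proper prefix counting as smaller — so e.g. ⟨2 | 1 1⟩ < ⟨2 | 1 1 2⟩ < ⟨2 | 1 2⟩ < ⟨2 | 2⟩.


The 24 primitive collections of Σ (r=10, n=3):

  P={2,6}:  v_{2} + v_{6} = 0  →  sig = ⟨2 | 0⟩
  P={4,8}:  v_{4} + v_{8} = 0  →  sig = ⟨2 | 0⟩
  P={5,9}:  v_{5} + v_{9} = 0  →  sig = ⟨2 | 0⟩
  P={0,2}:  v_{0} + v_{2} = v_{4}  →  sig = ⟨2 | 1⟩
  P={0,8}:  v_{0} + v_{8} = v_{6}  →  sig = ⟨2 | 1⟩
  P={4,6}:  v_{4} + v_{6} = v_{0}  →  sig = ⟨2 | 1⟩
  P={1,8}:  v_{1} + v_{8} = v_{0} + v_{5}  →  sig = ⟨2 | 1 1⟩
  P={1,9}:  v_{1} + v_{9} = v_{0} + v_{4}  →  sig = ⟨2 | 1 1⟩
  P={2,7}:  v_{2} + v_{7} = v_{0} + v_{5}  →  sig = ⟨2 | 1 1⟩
  P={3,5}:  v_{3} + v_{5} = v_{0} + v_{4}  →  sig = ⟨2 | 1 1⟩
  P={3,8}:  v_{3} + v_{8} = v_{0} + v_{9}  →  sig = ⟨2 | 1 1⟩
  P={7,9}:  v_{7} + v_{9} = v_{0} + v_{6}  →  sig = ⟨2 | 1 1⟩
  P={1,2}:  v_{1} + v_{2} = 2·v_{4} + v_{5}  →  sig = ⟨2 | 1 2⟩
  P={1,6}:  v_{1} + v_{6} = 2·v_{0} + v_{5}  →  sig = ⟨2 | 1 2⟩
  P={2,3}:  v_{2} + v_{3} = 2·v_{4} + v_{9}  →  sig = ⟨2 | 1 2⟩
  P={3,6}:  v_{3} + v_{6} = 2·v_{0} + v_{9}  →  sig = ⟨2 | 1 2⟩
  P={4,7}:  v_{4} + v_{7} = 2·v_{0} + v_{5}  →  sig = ⟨2 | 1 2⟩
  P={7,8}:  v_{7} + v_{8} = v_{5} + 2·v_{6}  →  sig = ⟨2 | 1 2⟩
  P={1,3}:  v_{1} + v_{3} = 2·v_{0} + 2·v_{4}  →  sig = ⟨2 | 2 2⟩
  P={1,7}:  v_{1} + v_{7} = 3·v_{0} + 2·v_{5}  →  sig = ⟨2 | 2 3⟩
  P={3,7}:  v_{3} + v_{7} = 3·v_{0}  →  sig = ⟨2 | 3⟩
  P={0,4,5}:  v_{0} + v_{4} + v_{5} = v_{1}  →  sig = ⟨3 | 1⟩
  P={0,4,9}:  v_{0} + v_{4} + v_{9} = v_{3}  →  sig = ⟨3 | 1⟩
  P={0,5,6}:  v_{0} + v_{5} + v_{6} = v_{7}  →  sig = ⟨3 | 1⟩

so the primitive-relation signature multiset is
    |P|=2: 21 collections, coeffs (), (), (), (1), (1), (1), (1,1), (1,1), (1,1), (1,1), (1,1), (1,1), (1,2), (1,2), (1,2), (1,2), (1,2), (1,2), (2,2), (2,3), (3)
    |P|=3: 3 collections, coeffs (1), (1), (1)


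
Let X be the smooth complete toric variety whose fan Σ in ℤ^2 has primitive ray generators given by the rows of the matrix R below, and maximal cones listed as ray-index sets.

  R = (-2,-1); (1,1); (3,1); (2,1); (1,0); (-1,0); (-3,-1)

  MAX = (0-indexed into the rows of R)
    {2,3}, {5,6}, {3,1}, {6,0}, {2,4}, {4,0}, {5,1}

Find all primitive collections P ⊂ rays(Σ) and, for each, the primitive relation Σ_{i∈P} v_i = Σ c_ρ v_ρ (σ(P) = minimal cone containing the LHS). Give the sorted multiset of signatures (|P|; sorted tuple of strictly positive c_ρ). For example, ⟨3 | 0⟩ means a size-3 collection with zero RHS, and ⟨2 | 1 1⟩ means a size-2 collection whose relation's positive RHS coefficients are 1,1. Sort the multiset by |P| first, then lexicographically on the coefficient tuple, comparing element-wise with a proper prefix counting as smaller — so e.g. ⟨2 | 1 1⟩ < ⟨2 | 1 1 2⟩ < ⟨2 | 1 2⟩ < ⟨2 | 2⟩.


Primitive collections (14):

  P={0,3}:  v_{0} + v_{3} = 0  so sig = ⟨2 | 0⟩
  P={2,6}:  v_{2} + v_{6} = 0  so sig = ⟨2 | 0⟩
  P={4,5}:  v_{4} + v_{5} = 0  so sig = ⟨2 | 0⟩
  P={0,1}:  v_{0} + v_{1} = v_{5}  so sig = ⟨2 | 1⟩
  P={0,2}:  v_{0} + v_{2} = v_{4}  so sig = ⟨2 | 1⟩
  P={0,5}:  v_{0} + v_{5} = v_{6}  so sig = ⟨2 | 1⟩
  P={1,4}:  v_{1} + v_{4} = v_{3}  so sig = ⟨2 | 1⟩
  P={2,5}:  v_{2} + v_{5} = v_{3}  so sig = ⟨2 | 1⟩
  P={3,4}:  v_{3} + v_{4} = v_{2}  so sig = ⟨2 | 1⟩
  P={3,5}:  v_{3} + v_{5} = v_{1}  so sig = ⟨2 | 1⟩
  P={3,6}:  v_{3} + v_{6} = v_{5}  so sig = ⟨2 | 1⟩
  P={4,6}:  v_{4} + v_{6} = v_{0}  so sig = ⟨2 | 1⟩
  P={1,2}:  v_{1} + v_{2} = 2·v_{3}  so sig = ⟨2 | 2⟩
  P={1,6}:  v_{1} + v_{6} = 2·v_{5}  so sig = ⟨2 | 2⟩

so the primitive-relation signature multiset is
{ ⟨2 | 0⟩ ×3,  ⟨2 | 1⟩ ×9,  ⟨2 | 2⟩ ×2 }
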